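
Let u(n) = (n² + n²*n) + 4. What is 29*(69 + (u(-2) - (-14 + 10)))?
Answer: 2117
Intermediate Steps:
u(n) = 4 + n² + n³ (u(n) = (n² + n³) + 4 = 4 + n² + n³)
29*(69 + (u(-2) - (-14 + 10))) = 29*(69 + ((4 + (-2)² + (-2)³) - (-14 + 10))) = 29*(69 + ((4 + 4 - 8) - 1*(-4))) = 29*(69 + (0 + 4)) = 29*(69 + 4) = 29*73 = 2117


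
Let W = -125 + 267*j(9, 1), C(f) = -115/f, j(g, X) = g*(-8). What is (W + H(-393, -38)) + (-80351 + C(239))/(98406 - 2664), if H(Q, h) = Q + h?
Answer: -226315924822/11441169 ≈ -19781.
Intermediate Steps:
j(g, X) = -8*g
W = -19349 (W = -125 + 267*(-8*9) = -125 + 267*(-72) = -125 - 19224 = -19349)
(W + H(-393, -38)) + (-80351 + C(239))/(98406 - 2664) = (-19349 + (-393 - 38)) + (-80351 - 115/239)/(98406 - 2664) = (-19349 - 431) + (-80351 - 115*1/239)/95742 = -19780 + (-80351 - 115/239)*(1/95742) = -19780 - 19204004/239*1/95742 = -19780 - 9602002/11441169 = -226315924822/11441169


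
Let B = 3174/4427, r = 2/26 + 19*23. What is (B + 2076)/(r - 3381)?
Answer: -39839046/56475239 ≈ -0.70543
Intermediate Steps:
r = 5682/13 (r = 2*(1/26) + 437 = 1/13 + 437 = 5682/13 ≈ 437.08)
B = 3174/4427 (B = 3174*(1/4427) = 3174/4427 ≈ 0.71696)
(B + 2076)/(r - 3381) = (3174/4427 + 2076)/(5682/13 - 3381) = 9193626/(4427*(-38271/13)) = (9193626/4427)*(-13/38271) = -39839046/56475239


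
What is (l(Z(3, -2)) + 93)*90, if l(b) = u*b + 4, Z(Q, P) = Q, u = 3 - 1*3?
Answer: 8730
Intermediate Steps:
u = 0 (u = 3 - 3 = 0)
l(b) = 4 (l(b) = 0*b + 4 = 0 + 4 = 4)
(l(Z(3, -2)) + 93)*90 = (4 + 93)*90 = 97*90 = 8730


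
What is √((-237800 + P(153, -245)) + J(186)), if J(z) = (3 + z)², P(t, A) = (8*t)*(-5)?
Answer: I*√208199 ≈ 456.29*I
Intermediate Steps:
P(t, A) = -40*t
√((-237800 + P(153, -245)) + J(186)) = √((-237800 - 40*153) + (3 + 186)²) = √((-237800 - 6120) + 189²) = √(-243920 + 35721) = √(-208199) = I*√208199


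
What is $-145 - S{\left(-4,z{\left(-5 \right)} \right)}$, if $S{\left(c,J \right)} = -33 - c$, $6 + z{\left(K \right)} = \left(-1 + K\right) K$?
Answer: $-116$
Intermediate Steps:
$z{\left(K \right)} = -6 + K \left(-1 + K\right)$ ($z{\left(K \right)} = -6 + \left(-1 + K\right) K = -6 + K \left(-1 + K\right)$)
$-145 - S{\left(-4,z{\left(-5 \right)} \right)} = -145 - \left(-33 - -4\right) = -145 - \left(-33 + 4\right) = -145 - -29 = -145 + 29 = -116$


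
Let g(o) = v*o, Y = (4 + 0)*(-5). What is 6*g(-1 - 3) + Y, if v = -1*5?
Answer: 100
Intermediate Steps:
Y = -20 (Y = 4*(-5) = -20)
v = -5
g(o) = -5*o
6*g(-1 - 3) + Y = 6*(-5*(-1 - 3)) - 20 = 6*(-5*(-4)) - 20 = 6*20 - 20 = 120 - 20 = 100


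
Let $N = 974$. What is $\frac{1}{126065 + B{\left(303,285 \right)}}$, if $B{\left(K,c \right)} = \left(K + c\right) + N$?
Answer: $\frac{1}{127627} \approx 7.8353 \cdot 10^{-6}$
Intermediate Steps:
$B{\left(K,c \right)} = 974 + K + c$ ($B{\left(K,c \right)} = \left(K + c\right) + 974 = 974 + K + c$)
$\frac{1}{126065 + B{\left(303,285 \right)}} = \frac{1}{126065 + \left(974 + 303 + 285\right)} = \frac{1}{126065 + 1562} = \frac{1}{127627}$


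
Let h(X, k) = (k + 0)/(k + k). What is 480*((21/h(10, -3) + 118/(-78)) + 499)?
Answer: 3366400/13 ≈ 2.5895e+5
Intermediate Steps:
h(X, k) = ½ (h(X, k) = k/((2*k)) = k*(1/(2*k)) = ½)
480*((21/h(10, -3) + 118/(-78)) + 499) = 480*((21/(½) + 118/(-78)) + 499) = 480*((21*2 + 118*(-1/78)) + 499) = 480*((42 - 59/39) + 499) = 480*(1579/39 + 499) = 480*(21040/39) = 3366400/13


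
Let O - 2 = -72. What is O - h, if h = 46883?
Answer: -46953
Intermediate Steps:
O = -70 (O = 2 - 72 = -70)
O - h = -70 - 1*46883 = -70 - 46883 = -46953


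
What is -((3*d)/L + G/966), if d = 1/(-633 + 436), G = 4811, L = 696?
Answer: -109940489/22075032 ≈ -4.9803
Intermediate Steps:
d = -1/197 (d = 1/(-197) = -1/197 ≈ -0.0050761)
-((3*d)/L + G/966) = -((3*(-1/197))/696 + 4811/966) = -(-3/197*1/696 + 4811*(1/966)) = -(-1/45704 + 4811/966) = -1*109940489/22075032 = -109940489/22075032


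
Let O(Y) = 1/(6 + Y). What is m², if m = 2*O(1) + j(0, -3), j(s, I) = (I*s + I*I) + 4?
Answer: 8649/49 ≈ 176.51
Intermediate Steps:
j(s, I) = 4 + I² + I*s (j(s, I) = (I*s + I²) + 4 = (I² + I*s) + 4 = 4 + I² + I*s)
m = 93/7 (m = 2/(6 + 1) + (4 + (-3)² - 3*0) = 2/7 + (4 + 9 + 0) = 2*(⅐) + 13 = 2/7 + 13 = 93/7 ≈ 13.286)
m² = (93/7)² = 8649/49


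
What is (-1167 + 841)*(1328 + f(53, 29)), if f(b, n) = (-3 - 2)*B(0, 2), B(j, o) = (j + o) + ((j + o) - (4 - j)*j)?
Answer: -426408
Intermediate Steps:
B(j, o) = 2*j + 2*o - j*(4 - j) (B(j, o) = (j + o) + ((j + o) - j*(4 - j)) = (j + o) + (j + o - j*(4 - j)) = 2*j + 2*o - j*(4 - j))
f(b, n) = -20 (f(b, n) = (-3 - 2)*(0² - 2*0 + 2*2) = -5*(0 + 0 + 4) = -5*4 = -20)
(-1167 + 841)*(1328 + f(53, 29)) = (-1167 + 841)*(1328 - 20) = -326*1308 = -426408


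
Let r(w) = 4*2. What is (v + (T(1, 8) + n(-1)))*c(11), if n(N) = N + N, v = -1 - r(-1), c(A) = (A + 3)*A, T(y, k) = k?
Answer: -462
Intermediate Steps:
r(w) = 8
c(A) = A*(3 + A) (c(A) = (3 + A)*A = A*(3 + A))
v = -9 (v = -1 - 1*8 = -1 - 8 = -9)
n(N) = 2*N
(v + (T(1, 8) + n(-1)))*c(11) = (-9 + (8 + 2*(-1)))*(11*(3 + 11)) = (-9 + (8 - 2))*(11*14) = (-9 + 6)*154 = -3*154 = -462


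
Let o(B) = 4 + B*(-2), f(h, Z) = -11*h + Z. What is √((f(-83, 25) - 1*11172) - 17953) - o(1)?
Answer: -2 + I*√28187 ≈ -2.0 + 167.89*I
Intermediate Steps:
f(h, Z) = Z - 11*h
o(B) = 4 - 2*B
√((f(-83, 25) - 1*11172) - 17953) - o(1) = √(((25 - 11*(-83)) - 1*11172) - 17953) - (4 - 2*1) = √(((25 + 913) - 11172) - 17953) - (4 - 2) = √((938 - 11172) - 17953) - 1*2 = √(-10234 - 17953) - 2 = √(-28187) - 2 = I*√28187 - 2 = -2 + I*√28187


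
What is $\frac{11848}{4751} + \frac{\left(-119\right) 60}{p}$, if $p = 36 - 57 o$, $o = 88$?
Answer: $\frac{1548753}{394333} \approx 3.9275$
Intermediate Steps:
$p = -4980$ ($p = 36 - 5016 = -4980$)
$\frac{11848}{4751} + \frac{\left(-119\right) 60}{p} = \frac{11848}{4751} + \frac{\left(-119\right) 60}{-4980} = 11848 \cdot \frac{1}{4751} - - \frac{119}{83} = \frac{11848}{4751} + \frac{119}{83} = \frac{1548753}{394333}$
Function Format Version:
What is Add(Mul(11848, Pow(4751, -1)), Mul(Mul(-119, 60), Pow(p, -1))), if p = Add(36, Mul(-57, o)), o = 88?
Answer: Rational(1548753, 394333) ≈ 3.9275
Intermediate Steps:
p = -4980 (p = Add(36, Mul(-57, 88)) = Add(36, -5016) = -4980)
Add(Mul(11848, Pow(4751, -1)), Mul(Mul(-119, 60), Pow(p, -1))) = Add(Mul(11848, Pow(4751, -1)), Mul(Mul(-119, 60), Pow(-4980, -1))) = Add(Mul(11848, Rational(1, 4751)), Mul(-7140, Rational(-1, 4980))) = Add(Rational(11848, 4751), Rational(119, 83)) = Rational(1548753, 394333)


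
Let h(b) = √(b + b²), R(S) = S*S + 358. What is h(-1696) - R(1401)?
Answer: -1963159 + 4*√179670 ≈ -1.9615e+6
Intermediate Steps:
R(S) = 358 + S² (R(S) = S² + 358 = 358 + S²)
h(-1696) - R(1401) = √(-1696*(1 - 1696)) - (358 + 1401²) = √(-1696*(-1695)) - (358 + 1962801) = √2874720 - 1*1963159 = 4*√179670 - 1963159 = -1963159 + 4*√179670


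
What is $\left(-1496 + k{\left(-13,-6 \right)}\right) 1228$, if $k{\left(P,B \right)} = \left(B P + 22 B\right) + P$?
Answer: $-1919364$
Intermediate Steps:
$k{\left(P,B \right)} = P + 22 B + B P$ ($k{\left(P,B \right)} = \left(22 B + B P\right) + P = P + 22 B + B P$)
$\left(-1496 + k{\left(-13,-6 \right)}\right) 1228 = \left(-1496 - 67\right) 1228 = \left(-1563\right) 1228 = -1919364$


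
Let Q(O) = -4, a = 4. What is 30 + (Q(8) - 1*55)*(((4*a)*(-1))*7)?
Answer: 6638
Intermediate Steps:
30 + (Q(8) - 1*55)*(((4*a)*(-1))*7) = 30 + (-4 - 1*55)*(((4*4)*(-1))*7) = 30 + (-4 - 55)*((16*(-1))*7) = 30 - (-944)*7 = 30 - 59*(-112) = 30 + 6608 = 6638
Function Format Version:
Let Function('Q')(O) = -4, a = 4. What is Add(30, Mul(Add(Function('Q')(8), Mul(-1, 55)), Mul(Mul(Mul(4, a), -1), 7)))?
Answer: 6638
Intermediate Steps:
Add(30, Mul(Add(Function('Q')(8), Mul(-1, 55)), Mul(Mul(Mul(4, a), -1), 7))) = Add(30, Mul(Add(-4, Mul(-1, 55)), Mul(Mul(Mul(4, 4), -1), 7))) = Add(30, Mul(Add(-4, -55), Mul(Mul(16, -1), 7))) = Add(30, Mul(-59, Mul(-16, 7))) = Add(30, Mul(-59, -112)) = Add(30, 6608) = 6638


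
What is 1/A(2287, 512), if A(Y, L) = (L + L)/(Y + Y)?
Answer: 2287/512 ≈ 4.4668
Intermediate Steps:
A(Y, L) = L/Y (A(Y, L) = (2*L)/((2*Y)) = (2*L)*(1/(2*Y)) = L/Y)
1/A(2287, 512) = 1/(512/2287) = 2287/512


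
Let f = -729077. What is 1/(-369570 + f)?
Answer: -1/1098647 ≈ -9.1021e-7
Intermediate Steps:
1/(-369570 + f) = 1/(-369570 - 729077) = 1/(-1098647) = -1/1098647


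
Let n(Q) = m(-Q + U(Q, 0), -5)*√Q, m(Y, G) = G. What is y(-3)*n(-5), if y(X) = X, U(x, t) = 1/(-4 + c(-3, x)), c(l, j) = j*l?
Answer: 15*I*√5 ≈ 33.541*I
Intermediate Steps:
U(x, t) = 1/(-4 - 3*x) (U(x, t) = 1/(-4 + x*(-3)) = 1/(-4 - 3*x))
n(Q) = -5*√Q
y(-3)*n(-5) = -(-15)*√(-5) = -(-15)*I*√5 = 15*I*√5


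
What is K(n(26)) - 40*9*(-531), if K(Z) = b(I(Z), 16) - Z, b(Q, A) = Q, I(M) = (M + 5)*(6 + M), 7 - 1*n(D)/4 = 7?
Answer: 191190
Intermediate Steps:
n(D) = 0 (n(D) = 28 - 4*7 = 28 - 28 = 0)
I(M) = (5 + M)*(6 + M)
K(Z) = 30 + Z² + 10*Z (K(Z) = (30 + Z² + 11*Z) - Z = 30 + Z² + 10*Z)
K(n(26)) - 40*9*(-531) = (30 + 0² + 10*0) - 40*9*(-531) = (30 + 0 + 0) - 360*(-531) = 30 - 1*(-191160) = 30 + 191160 = 191190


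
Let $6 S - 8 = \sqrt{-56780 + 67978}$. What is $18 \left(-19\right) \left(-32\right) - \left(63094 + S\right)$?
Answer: $- \frac{156454}{3} - \frac{\sqrt{11198}}{6} \approx -52169.0$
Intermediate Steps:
$S = \frac{4}{3} + \frac{\sqrt{11198}}{6}$ ($S = \frac{4}{3} + \frac{\sqrt{-56780 + 67978}}{6} = \frac{4}{3} + \frac{\sqrt{11198}}{6} \approx 18.97$)
$18 \left(-19\right) \left(-32\right) - \left(63094 + S\right) = 18 \left(-19\right) \left(-32\right) - \left(63094 + \left(\frac{4}{3} + \frac{\sqrt{11198}}{6}\right)\right) = \left(-342\right) \left(-32\right) - \left(\frac{189286}{3} + \frac{\sqrt{11198}}{6}\right) = 10944 - \left(\frac{189286}{3} + \frac{\sqrt{11198}}{6}\right) = - \frac{156454}{3} - \frac{\sqrt{11198}}{6}$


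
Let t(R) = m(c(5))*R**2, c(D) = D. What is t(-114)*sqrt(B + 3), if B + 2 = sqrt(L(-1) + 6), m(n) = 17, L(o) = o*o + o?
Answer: 220932*sqrt(1 + sqrt(6)) ≈ 4.1033e+5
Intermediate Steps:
L(o) = o + o**2 (L(o) = o**2 + o = o + o**2)
B = -2 + sqrt(6) (B = -2 + sqrt(-(1 - 1) + 6) = -2 + sqrt(-1*0 + 6) = -2 + sqrt(0 + 6) = -2 + sqrt(6) ≈ 0.44949)
t(R) = 17*R**2
t(-114)*sqrt(B + 3) = (17*(-114)**2)*sqrt((-2 + sqrt(6)) + 3) = (17*12996)*sqrt(1 + sqrt(6)) = 220932*sqrt(1 + sqrt(6))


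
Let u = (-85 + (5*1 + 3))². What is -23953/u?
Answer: -23953/5929 ≈ -4.0400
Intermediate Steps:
u = 5929 (u = (-85 + (5 + 3))² = (-85 + 8)² = (-77)² = 5929)
-23953/u = -23953/5929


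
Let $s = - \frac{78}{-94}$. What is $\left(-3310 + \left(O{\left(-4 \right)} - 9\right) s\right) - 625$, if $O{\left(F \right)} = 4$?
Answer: $- \frac{185140}{47} \approx -3939.1$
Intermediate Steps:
$s = \frac{39}{47}$ ($s = \left(-78\right) \left(- \frac{1}{94}\right) = \frac{39}{47} \approx 0.82979$)
$\left(-3310 + \left(O{\left(-4 \right)} - 9\right) s\right) - 625 = \left(-3310 + \left(4 - 9\right) \frac{39}{47}\right) - 625 = \left(-3310 - \frac{195}{47}\right) - 625 = - \frac{155765}{47} - 625 = - \frac{185140}{47}$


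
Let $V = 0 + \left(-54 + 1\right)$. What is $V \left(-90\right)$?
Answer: $4770$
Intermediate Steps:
$V = -53$ ($V = 0 - 53 = -53$)
$V \left(-90\right) = \left(-53\right) \left(-90\right) = 4770$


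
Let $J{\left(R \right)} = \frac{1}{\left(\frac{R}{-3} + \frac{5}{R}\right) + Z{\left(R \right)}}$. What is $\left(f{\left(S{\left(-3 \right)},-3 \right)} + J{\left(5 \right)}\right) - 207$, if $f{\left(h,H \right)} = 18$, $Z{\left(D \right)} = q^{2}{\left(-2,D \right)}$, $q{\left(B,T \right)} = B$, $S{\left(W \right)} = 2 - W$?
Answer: $- \frac{1887}{10} \approx -188.7$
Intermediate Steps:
$Z{\left(D \right)} = 4$ ($Z{\left(D \right)} = \left(-2\right)^{2} = 4$)
$J{\left(R \right)} = \frac{1}{4 + \frac{5}{R} - \frac{R}{3}}$ ($J{\left(R \right)} = \frac{1}{\left(\frac{R}{-3} + \frac{5}{R}\right) + 4} = \frac{1}{\left(R \left(- \frac{1}{3}\right) + \frac{5}{R}\right) + 4} = \frac{1}{\left(- \frac{R}{3} + \frac{5}{R}\right) + 4} = \frac{1}{\left(\frac{5}{R} - \frac{R}{3}\right) + 4} = \frac{1}{4 + \frac{5}{R} - \frac{R}{3}}$)
$\left(f{\left(S{\left(-3 \right)},-3 \right)} + J{\left(5 \right)}\right) - 207 = \left(18 + 3 \cdot 5 \frac{1}{15 - 5^{2} + 12 \cdot 5}\right) - 207 = \left(18 + 3 \cdot 5 \frac{1}{15 - 25 + 60}\right) - 207 = \left(18 + 3 \cdot 5 \cdot \frac{1}{50}\right) - 207 = \left(18 + \frac{3}{10}\right) - 207 = \frac{183}{10} - 207 = - \frac{1887}{10}$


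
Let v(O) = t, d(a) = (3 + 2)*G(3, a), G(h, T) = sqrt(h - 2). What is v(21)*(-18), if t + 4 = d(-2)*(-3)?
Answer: 342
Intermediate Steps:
G(h, T) = sqrt(-2 + h)
d(a) = 5 (d(a) = (3 + 2)*sqrt(-2 + 3) = 5*sqrt(1) = 5*1 = 5)
t = -19 (t = -4 + 5*(-3) = -4 - 15 = -19)
v(O) = -19
v(21)*(-18) = -19*(-18) = 342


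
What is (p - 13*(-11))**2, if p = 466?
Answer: 370881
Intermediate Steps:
(p - 13*(-11))**2 = (466 - 13*(-11))**2 = (466 + 143)**2 = 609**2 = 370881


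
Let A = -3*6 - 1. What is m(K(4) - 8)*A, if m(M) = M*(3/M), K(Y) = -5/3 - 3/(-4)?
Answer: -57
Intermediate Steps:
K(Y) = -11/12 (K(Y) = -5*⅓ - 3*(-¼) = -5/3 + ¾ = -11/12)
A = -19 (A = -18 - 1 = -19)
m(M) = 3
m(K(4) - 8)*A = 3*(-19) = -57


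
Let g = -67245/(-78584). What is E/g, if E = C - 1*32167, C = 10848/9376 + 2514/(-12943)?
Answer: -9585930213745072/255013146255 ≈ -37590.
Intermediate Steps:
C = 3651075/3792299 (C = 10848*(1/9376) + 2514*(-1/12943) = 339/293 - 2514/12943 = 3651075/3792299 ≈ 0.96276)
g = 67245/78584 (g = -67245*(-1/78584) = 67245/78584 ≈ 0.85571)
E = -121983230858/3792299 (E = 3651075/3792299 - 1*32167 = 3651075/3792299 - 32167 = -121983230858/3792299 ≈ -32166.)
E/g = -121983230858/(3792299*67245/78584) = -121983230858/3792299*78584/67245 = -9585930213745072/255013146255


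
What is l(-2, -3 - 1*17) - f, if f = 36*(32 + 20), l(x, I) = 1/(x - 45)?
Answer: -87985/47 ≈ -1872.0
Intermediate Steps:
l(x, I) = 1/(-45 + x)
f = 1872 (f = 36*52 = 1872)
l(-2, -3 - 1*17) - f = 1/(-45 - 2) - 1*1872 = 1/(-47) - 1872 = -1/47 - 1872 = -87985/47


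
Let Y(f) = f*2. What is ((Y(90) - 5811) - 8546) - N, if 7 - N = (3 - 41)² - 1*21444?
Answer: -34184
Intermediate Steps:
Y(f) = 2*f
N = 20007 (N = 7 - ((3 - 41)² - 1*21444) = 7 - ((-38)² - 21444) = 7 - (1444 - 21444) = 7 - 1*(-20000) = 7 + 20000 = 20007)
((Y(90) - 5811) - 8546) - N = ((2*90 - 5811) - 8546) - 1*20007 = ((180 - 5811) - 8546) - 20007 = (-5631 - 8546) - 20007 = -14177 - 20007 = -34184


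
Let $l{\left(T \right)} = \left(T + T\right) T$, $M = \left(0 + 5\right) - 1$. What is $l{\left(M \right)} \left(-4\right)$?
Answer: $-128$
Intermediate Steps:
$M = 4$ ($M = 5 - 1 = 4$)
$l{\left(T \right)} = 2 T^{2}$ ($l{\left(T \right)} = 2 T T = 2 T^{2}$)
$l{\left(M \right)} \left(-4\right) = 2 \cdot 4^{2} \left(-4\right) = 2 \cdot 16 \left(-4\right) = 32 \left(-4\right) = -128$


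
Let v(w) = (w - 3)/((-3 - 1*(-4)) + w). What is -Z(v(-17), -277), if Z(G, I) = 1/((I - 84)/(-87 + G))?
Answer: -343/1444 ≈ -0.23753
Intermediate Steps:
v(w) = (-3 + w)/(1 + w) (v(w) = (-3 + w)/((-3 + 4) + w) = (-3 + w)/(1 + w))
Z(G, I) = (-87 + G)/(-84 + I) (Z(G, I) = 1/((-84 + I)/(-87 + G)) = (-87 + G)/(-84 + I))
-Z(v(-17), -277) = -(-87 + (-3 - 17)/(1 - 17))/(-84 - 277) = -(-87 - 20/(-16))/(-361) = -(-1)*(-87 - 1/16*(-20))/361 = -(-1)*(-87 + 5/4)/361 = -(-1)*(-343)/(361*4) = -1*343/1444 = -343/1444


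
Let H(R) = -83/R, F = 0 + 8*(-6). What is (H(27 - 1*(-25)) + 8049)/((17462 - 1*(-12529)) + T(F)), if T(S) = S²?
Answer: 83693/335868 ≈ 0.24918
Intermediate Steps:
F = -48 (F = 0 - 48 = -48)
(H(27 - 1*(-25)) + 8049)/((17462 - 1*(-12529)) + T(F)) = (-83/(27 - 1*(-25)) + 8049)/((17462 - 1*(-12529)) + (-48)²) = (-83/(27 + 25) + 8049)/((17462 + 12529) + 2304) = (-83/52 + 8049)/(29991 + 2304) = (-83*1/52 + 8049)/32295 = (-83/52 + 8049)*(1/32295) = (418465/52)*(1/32295) = 83693/335868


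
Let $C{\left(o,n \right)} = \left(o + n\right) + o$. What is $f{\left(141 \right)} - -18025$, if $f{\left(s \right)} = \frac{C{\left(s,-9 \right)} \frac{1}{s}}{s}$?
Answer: $\frac{119451766}{6627} \approx 18025.0$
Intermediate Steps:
$C{\left(o,n \right)} = n + 2 o$ ($C{\left(o,n \right)} = \left(n + o\right) + o = n + 2 o$)
$f{\left(s \right)} = \frac{-9 + 2 s}{s^{2}}$ ($f{\left(s \right)} = \frac{\left(-9 + 2 s\right) \frac{1}{s}}{s} = \frac{\frac{1}{s} \left(-9 + 2 s\right)}{s} = \frac{-9 + 2 s}{s^{2}}$)
$f{\left(141 \right)} - -18025 = \frac{-9 + 2 \cdot 141}{19881} - -18025 = \frac{-9 + 282}{19881} + 18025 = \frac{1}{19881} \cdot 273 + 18025 = \frac{91}{6627} + 18025 = \frac{119451766}{6627}$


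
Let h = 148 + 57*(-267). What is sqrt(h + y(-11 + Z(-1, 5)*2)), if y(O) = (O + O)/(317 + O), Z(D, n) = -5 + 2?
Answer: I*sqrt(13564002)/30 ≈ 122.76*I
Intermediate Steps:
Z(D, n) = -3
h = -15071 (h = 148 - 15219 = -15071)
y(O) = 2*O/(317 + O) (y(O) = (2*O)/(317 + O) = 2*O/(317 + O))
sqrt(h + y(-11 + Z(-1, 5)*2)) = sqrt(-15071 + 2*(-11 - 3*2)/(317 + (-11 - 3*2))) = sqrt(-15071 + 2*(-11 - 6)/(317 + (-11 - 6))) = sqrt(-15071 + 2*(-17)/(317 - 17)) = sqrt(-15071 + 2*(-17)/300) = sqrt(-15071 + 2*(-17)*(1/300)) = sqrt(-15071 - 17/150) = sqrt(-2260667/150) = I*sqrt(13564002)/30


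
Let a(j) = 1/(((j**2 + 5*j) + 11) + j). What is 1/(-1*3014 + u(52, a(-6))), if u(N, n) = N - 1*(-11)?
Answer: -1/2951 ≈ -0.00033887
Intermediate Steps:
a(j) = 1/(11 + j**2 + 6*j) (a(j) = 1/((11 + j**2 + 5*j) + j) = 1/(11 + j**2 + 6*j))
u(N, n) = 11 + N (u(N, n) = N + 11 = 11 + N)
1/(-1*3014 + u(52, a(-6))) = 1/(-1*3014 + (11 + 52)) = 1/(-3014 + 63) = 1/(-2951) = -1/2951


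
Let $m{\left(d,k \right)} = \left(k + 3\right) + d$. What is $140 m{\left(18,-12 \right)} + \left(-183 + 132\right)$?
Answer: $1209$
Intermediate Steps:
$m{\left(d,k \right)} = 3 + d + k$ ($m{\left(d,k \right)} = \left(3 + k\right) + d = 3 + d + k$)
$140 m{\left(18,-12 \right)} + \left(-183 + 132\right) = 140 \left(3 + 18 - 12\right) + \left(-183 + 132\right) = 140 \cdot 9 - 51 = 1260 - 51 = 1209$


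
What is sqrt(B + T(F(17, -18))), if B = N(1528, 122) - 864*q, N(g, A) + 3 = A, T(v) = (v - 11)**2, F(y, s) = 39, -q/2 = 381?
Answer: sqrt(659271) ≈ 811.96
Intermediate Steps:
q = -762 (q = -2*381 = -762)
T(v) = (-11 + v)**2
N(g, A) = -3 + A
B = 658487 (B = (-3 + 122) - 864*(-762) = 119 - 1*(-658368) = 119 + 658368 = 658487)
sqrt(B + T(F(17, -18))) = sqrt(658487 + (-11 + 39)**2) = sqrt(658487 + 28**2) = sqrt(658487 + 784) = sqrt(659271)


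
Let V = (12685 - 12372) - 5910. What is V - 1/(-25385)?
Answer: -142079844/25385 ≈ -5597.0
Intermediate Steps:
V = -5597 (V = 313 - 5910 = -5597)
V - 1/(-25385) = -5597 - 1/(-25385) = -5597 - 1*(-1/25385) = -5597 + 1/25385 = -142079844/25385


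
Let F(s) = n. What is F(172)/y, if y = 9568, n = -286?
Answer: -11/368 ≈ -0.029891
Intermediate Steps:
F(s) = -286
F(172)/y = -286/9568 = -286*1/9568 = -11/368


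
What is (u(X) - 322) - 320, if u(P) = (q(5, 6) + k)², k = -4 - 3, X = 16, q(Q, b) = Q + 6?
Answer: -626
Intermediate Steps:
q(Q, b) = 6 + Q
k = -7
u(P) = 16 (u(P) = ((6 + 5) - 7)² = (11 - 7)² = 4² = 16)
(u(X) - 322) - 320 = (16 - 322) - 320 = -306 - 320 = -626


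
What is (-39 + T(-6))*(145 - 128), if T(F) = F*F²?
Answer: -4335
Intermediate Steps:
T(F) = F³
(-39 + T(-6))*(145 - 128) = (-39 + (-6)³)*(145 - 128) = (-39 - 216)*17 = -255*17 = -4335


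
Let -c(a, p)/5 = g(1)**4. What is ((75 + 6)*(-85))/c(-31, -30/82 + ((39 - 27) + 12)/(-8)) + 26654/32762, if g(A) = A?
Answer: 22569964/16381 ≈ 1377.8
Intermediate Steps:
c(a, p) = -5 (c(a, p) = -5*1**4 = -5*1 = -5)
((75 + 6)*(-85))/c(-31, -30/82 + ((39 - 27) + 12)/(-8)) + 26654/32762 = ((75 + 6)*(-85))/(-5) + 26654/32762 = (81*(-85))*(-1/5) + 26654*(1/32762) = -6885*(-1/5) + 13327/16381 = 1377 + 13327/16381 = 22569964/16381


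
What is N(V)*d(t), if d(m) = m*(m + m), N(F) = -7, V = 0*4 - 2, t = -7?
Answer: -686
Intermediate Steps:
V = -2 (V = 0 - 2 = -2)
d(m) = 2*m² (d(m) = m*(2*m) = 2*m²)
N(V)*d(t) = -14*(-7)² = -14*49 = -7*98 = -686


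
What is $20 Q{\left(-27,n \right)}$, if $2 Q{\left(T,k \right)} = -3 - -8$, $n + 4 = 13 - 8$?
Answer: $50$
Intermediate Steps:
$n = 1$ ($n = -4 + \left(13 - 8\right) = -4 + 5 = 1$)
$Q{\left(T,k \right)} = \frac{5}{2}$ ($Q{\left(T,k \right)} = \frac{-3 - -8}{2} = \frac{-3 + 8}{2} = \frac{1}{2} \cdot 5 = \frac{5}{2}$)
$20 Q{\left(-27,n \right)} = 20 \cdot \frac{5}{2} = 50$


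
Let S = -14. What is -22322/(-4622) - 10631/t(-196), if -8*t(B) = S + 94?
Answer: 24679851/23110 ≈ 1067.9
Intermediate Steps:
t(B) = -10 (t(B) = -(-14 + 94)/8 = -1/8*80 = -10)
-22322/(-4622) - 10631/t(-196) = -22322/(-4622) - 10631/(-10) = -22322*(-1/4622) - 10631*(-1/10) = 11161/2311 + 10631/10 = 24679851/23110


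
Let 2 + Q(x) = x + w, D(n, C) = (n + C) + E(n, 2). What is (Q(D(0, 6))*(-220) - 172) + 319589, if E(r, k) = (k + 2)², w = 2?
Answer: 314577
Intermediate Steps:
E(r, k) = (2 + k)²
D(n, C) = 16 + C + n (D(n, C) = (n + C) + (2 + 2)² = (C + n) + 4² = (C + n) + 16 = 16 + C + n)
Q(x) = x (Q(x) = -2 + (x + 2) = -2 + (2 + x) = x)
(Q(D(0, 6))*(-220) - 172) + 319589 = ((16 + 6 + 0)*(-220) - 172) + 319589 = (22*(-220) - 172) + 319589 = (-4840 - 172) + 319589 = -5012 + 319589 = 314577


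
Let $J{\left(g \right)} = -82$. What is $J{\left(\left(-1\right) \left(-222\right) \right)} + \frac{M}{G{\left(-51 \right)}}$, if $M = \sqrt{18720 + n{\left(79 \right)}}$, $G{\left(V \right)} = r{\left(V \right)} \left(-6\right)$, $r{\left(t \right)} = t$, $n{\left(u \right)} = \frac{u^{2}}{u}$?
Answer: $-82 + \frac{\sqrt{18799}}{306} \approx -81.552$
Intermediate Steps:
$n{\left(u \right)} = u$
$G{\left(V \right)} = - 6 V$ ($G{\left(V \right)} = V \left(-6\right) = - 6 V$)
$M = \sqrt{18799}$ ($M = \sqrt{18720 + 79} = \sqrt{18799} \approx 137.11$)
$J{\left(\left(-1\right) \left(-222\right) \right)} + \frac{M}{G{\left(-51 \right)}} = -82 + \frac{\sqrt{18799}}{\left(-6\right) \left(-51\right)} = -82 + \frac{\sqrt{18799}}{306}$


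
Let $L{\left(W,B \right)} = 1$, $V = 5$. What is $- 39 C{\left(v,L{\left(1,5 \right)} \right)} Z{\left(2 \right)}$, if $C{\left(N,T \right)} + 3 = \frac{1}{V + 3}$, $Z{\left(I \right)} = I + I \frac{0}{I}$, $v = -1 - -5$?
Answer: $\frac{897}{4} \approx 224.25$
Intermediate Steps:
$v = 4$ ($v = -1 + 5 = 4$)
$Z{\left(I \right)} = I$ ($Z{\left(I \right)} = I + I 0 = I + 0 = I$)
$C{\left(N,T \right)} = - \frac{23}{8}$ ($C{\left(N,T \right)} = -3 + \frac{1}{5 + 3} = -3 + \frac{1}{8} = - \frac{23}{8}$)
$- 39 C{\left(v,L{\left(1,5 \right)} \right)} Z{\left(2 \right)} = \left(-39\right) \left(- \frac{23}{8}\right) 2 = \frac{897}{8} \cdot 2 = \frac{897}{4}$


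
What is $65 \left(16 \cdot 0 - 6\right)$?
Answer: $-390$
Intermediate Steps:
$65 \left(16 \cdot 0 - 6\right) = 65 \left(0 - 6\right) = 65 \left(-6\right) = -390$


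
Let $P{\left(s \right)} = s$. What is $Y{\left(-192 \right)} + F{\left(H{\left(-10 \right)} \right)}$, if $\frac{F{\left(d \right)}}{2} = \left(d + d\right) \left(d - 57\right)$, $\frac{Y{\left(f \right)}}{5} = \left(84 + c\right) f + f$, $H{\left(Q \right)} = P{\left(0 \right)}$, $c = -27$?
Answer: $-55680$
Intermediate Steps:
$H{\left(Q \right)} = 0$
$Y{\left(f \right)} = 290 f$ ($Y{\left(f \right)} = 5 \left(\left(84 - 27\right) f + f\right) = 5 \left(57 f + f\right) = 5 \cdot 58 f = 290 f$)
$F{\left(d \right)} = 4 d \left(-57 + d\right)$ ($F{\left(d \right)} = 2 \left(d + d\right) \left(d - 57\right) = 2 \cdot 2 d \left(-57 + d\right) = 4 d \left(-57 + d\right)$)
$Y{\left(-192 \right)} + F{\left(H{\left(-10 \right)} \right)} = 290 \left(-192\right) + 4 \cdot 0 \left(-57 + 0\right) = -55680 + 4 \cdot 0 \left(-57\right) = -55680 + 0 = -55680$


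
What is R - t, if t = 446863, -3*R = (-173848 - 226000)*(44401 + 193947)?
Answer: 95301630515/3 ≈ 3.1767e+10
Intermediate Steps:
R = 95302971104/3 (R = -(-173848 - 226000)*(44401 + 193947)/3 = -(-399848)*238348/3 = -1/3*(-95302971104) = 95302971104/3 ≈ 3.1768e+10)
R - t = 95302971104/3 - 1*446863 = 95302971104/3 - 446863 = 95301630515/3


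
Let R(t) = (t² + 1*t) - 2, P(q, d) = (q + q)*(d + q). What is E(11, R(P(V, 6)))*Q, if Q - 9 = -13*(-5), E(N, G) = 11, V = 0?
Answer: 814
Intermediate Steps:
P(q, d) = 2*q*(d + q) (P(q, d) = (2*q)*(d + q) = 2*q*(d + q))
R(t) = -2 + t + t² (R(t) = (t² + t) - 2 = (t + t²) - 2 = -2 + t + t²)
Q = 74 (Q = 9 - 13*(-5) = 9 + 65 = 74)
E(11, R(P(V, 6)))*Q = 11*74 = 814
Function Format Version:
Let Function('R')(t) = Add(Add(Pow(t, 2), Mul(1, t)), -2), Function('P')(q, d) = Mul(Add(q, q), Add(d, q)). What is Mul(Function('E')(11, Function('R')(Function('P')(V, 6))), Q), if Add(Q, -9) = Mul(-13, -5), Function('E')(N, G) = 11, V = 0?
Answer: 814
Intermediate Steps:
Function('P')(q, d) = Mul(2, q, Add(d, q)) (Function('P')(q, d) = Mul(Mul(2, q), Add(d, q)) = Mul(2, q, Add(d, q)))
Function('R')(t) = Add(-2, t, Pow(t, 2)) (Function('R')(t) = Add(Add(Pow(t, 2), t), -2) = Add(Add(t, Pow(t, 2)), -2) = Add(-2, t, Pow(t, 2)))
Q = 74 (Q = Add(9, Mul(-13, -5)) = Add(9, 65) = 74)
Mul(Function('E')(11, Function('R')(Function('P')(V, 6))), Q) = Mul(11, 74) = 814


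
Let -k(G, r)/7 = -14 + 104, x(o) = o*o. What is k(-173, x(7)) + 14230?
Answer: 13600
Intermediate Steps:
x(o) = o**2
k(G, r) = -630 (k(G, r) = -7*(-14 + 104) = -7*90 = -630)
k(-173, x(7)) + 14230 = -630 + 14230 = 13600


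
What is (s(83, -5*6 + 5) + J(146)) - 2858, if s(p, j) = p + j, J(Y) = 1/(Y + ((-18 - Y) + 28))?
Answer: -27999/10 ≈ -2799.9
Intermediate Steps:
J(Y) = ⅒ (J(Y) = 1/(Y + (10 - Y)) = 1/10 = ⅒)
s(p, j) = j + p
(s(83, -5*6 + 5) + J(146)) - 2858 = (((-5*6 + 5) + 83) + ⅒) - 2858 = (((-30 + 5) + 83) + ⅒) - 2858 = ((-25 + 83) + ⅒) - 2858 = (58 + ⅒) - 2858 = 581/10 - 2858 = -27999/10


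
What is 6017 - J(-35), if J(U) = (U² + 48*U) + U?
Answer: 6507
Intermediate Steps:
J(U) = U² + 49*U
6017 - J(-35) = 6017 - (-35)*(49 - 35) = 6017 - (-35)*14 = 6017 - 1*(-490) = 6017 + 490 = 6507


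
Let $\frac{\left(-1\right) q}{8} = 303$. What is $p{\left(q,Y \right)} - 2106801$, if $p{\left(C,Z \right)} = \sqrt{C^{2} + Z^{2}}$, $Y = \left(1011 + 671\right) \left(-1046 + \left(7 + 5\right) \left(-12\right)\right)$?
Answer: $-2106801 + 4 \sqrt{250395523261} \approx -1.0522 \cdot 10^{5}$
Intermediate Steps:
$q = -2424$ ($q = \left(-8\right) 303 = -2424$)
$Y = -2001580$ ($Y = 1682 \left(-1046 + 12 \left(-12\right)\right) = 1682 \left(-1046 - 144\right) = 1682 \left(-1190\right) = -2001580$)
$p{\left(q,Y \right)} - 2106801 = \sqrt{\left(-2424\right)^{2} + \left(-2001580\right)^{2}} - 2106801 = \sqrt{5875776 + 4006322496400} - 2106801 = \sqrt{4006328372176} - 2106801 = 4 \sqrt{250395523261} - 2106801 = -2106801 + 4 \sqrt{250395523261}$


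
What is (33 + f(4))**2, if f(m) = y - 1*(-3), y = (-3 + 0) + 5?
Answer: 1444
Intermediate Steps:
y = 2 (y = -3 + 5 = 2)
f(m) = 5 (f(m) = 2 - 1*(-3) = 2 + 3 = 5)
(33 + f(4))**2 = (33 + 5)**2 = 38**2 = 1444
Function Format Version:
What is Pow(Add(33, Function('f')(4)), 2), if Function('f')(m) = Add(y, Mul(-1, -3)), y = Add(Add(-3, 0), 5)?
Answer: 1444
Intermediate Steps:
y = 2 (y = Add(-3, 5) = 2)
Function('f')(m) = 5 (Function('f')(m) = Add(2, Mul(-1, -3)) = Add(2, 3) = 5)
Pow(Add(33, Function('f')(4)), 2) = Pow(Add(33, 5), 2) = Pow(38, 2) = 1444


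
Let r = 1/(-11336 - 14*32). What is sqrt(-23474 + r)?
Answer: I*sqrt(814915499682)/5892 ≈ 153.21*I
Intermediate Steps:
r = -1/11784 (r = 1/(-11336 - 448) = 1/(-11784) = -1/11784 ≈ -8.4861e-5)
sqrt(-23474 + r) = sqrt(-23474 - 1/11784) = sqrt(-276617617/11784) = I*sqrt(814915499682)/5892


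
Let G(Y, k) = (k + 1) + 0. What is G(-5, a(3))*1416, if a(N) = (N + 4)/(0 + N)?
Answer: 4720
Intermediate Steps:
a(N) = (4 + N)/N
G(Y, k) = 1 + k (G(Y, k) = (1 + k) + 0 = 1 + k)
G(-5, a(3))*1416 = (1 + (4 + 3)/3)*1416 = (1 + (⅓)*7)*1416 = (1 + 7/3)*1416 = (10/3)*1416 = 4720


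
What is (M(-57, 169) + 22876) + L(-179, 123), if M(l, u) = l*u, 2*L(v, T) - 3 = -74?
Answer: 26415/2 ≈ 13208.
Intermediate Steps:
L(v, T) = -71/2 (L(v, T) = 3/2 + (½)*(-74) = 3/2 - 37 = -71/2)
(M(-57, 169) + 22876) + L(-179, 123) = (-57*169 + 22876) - 71/2 = (-9633 + 22876) - 71/2 = 13243 - 71/2 = 26415/2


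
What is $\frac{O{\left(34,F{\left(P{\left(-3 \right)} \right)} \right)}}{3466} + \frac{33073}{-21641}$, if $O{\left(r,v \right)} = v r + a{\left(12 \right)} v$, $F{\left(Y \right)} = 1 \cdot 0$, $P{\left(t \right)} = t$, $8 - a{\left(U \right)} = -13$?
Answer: $- \frac{33073}{21641} \approx -1.5283$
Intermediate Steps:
$a{\left(U \right)} = 21$ ($a{\left(U \right)} = 8 - -13 = 8 + 13 = 21$)
$F{\left(Y \right)} = 0$
$O{\left(r,v \right)} = 21 v + r v$ ($O{\left(r,v \right)} = v r + 21 v = r v + 21 v = 21 v + r v$)
$\frac{O{\left(34,F{\left(P{\left(-3 \right)} \right)} \right)}}{3466} + \frac{33073}{-21641} = \frac{0 \left(21 + 34\right)}{3466} + \frac{33073}{-21641} = 0 \cdot 55 \cdot \frac{1}{3466} + 33073 \left(- \frac{1}{21641}\right) = 0 \cdot \frac{1}{3466} - \frac{33073}{21641} = 0 - \frac{33073}{21641} = - \frac{33073}{21641}$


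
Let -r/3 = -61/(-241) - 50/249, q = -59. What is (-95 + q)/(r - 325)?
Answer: 1540231/3252057 ≈ 0.47362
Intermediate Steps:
r = -3139/20003 (r = -3*(-61/(-241) - 50/249) = -3*(-61*(-1/241) - 50*1/249) = -3*(61/241 - 50/249) = -3*3139/60009 = -3139/20003 ≈ -0.15693)
(-95 + q)/(r - 325) = (-95 - 59)/(-3139/20003 - 325) = -154/(-6504114/20003) = -154*(-20003/6504114) = 1540231/3252057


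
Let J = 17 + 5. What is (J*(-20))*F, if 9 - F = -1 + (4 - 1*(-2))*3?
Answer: 3520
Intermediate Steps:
J = 22
F = -8 (F = 9 - (-1 + (4 - 1*(-2))*3) = 9 - (-1 + (4 + 2)*3) = 9 - (-1 + 6*3) = 9 - (-1 + 18) = 9 - 1*17 = 9 - 17 = -8)
(J*(-20))*F = (22*(-20))*(-8) = -440*(-8) = 3520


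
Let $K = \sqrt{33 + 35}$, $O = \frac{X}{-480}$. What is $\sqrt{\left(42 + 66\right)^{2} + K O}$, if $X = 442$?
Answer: $\frac{\sqrt{41990400 - 6630 \sqrt{17}}}{60} \approx 107.96$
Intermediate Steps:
$O = - \frac{221}{240}$ ($O = \frac{442}{-480} = 442 \left(- \frac{1}{480}\right) = - \frac{221}{240} \approx -0.92083$)
$K = 2 \sqrt{17}$ ($K = \sqrt{68} = 2 \sqrt{17} \approx 8.2462$)
$\sqrt{\left(42 + 66\right)^{2} + K O} = \sqrt{\left(42 + 66\right)^{2} + 2 \sqrt{17} \left(- \frac{221}{240}\right)} = \sqrt{108^{2} - \frac{221 \sqrt{17}}{120}} = \sqrt{11664 - \frac{221 \sqrt{17}}{120}}$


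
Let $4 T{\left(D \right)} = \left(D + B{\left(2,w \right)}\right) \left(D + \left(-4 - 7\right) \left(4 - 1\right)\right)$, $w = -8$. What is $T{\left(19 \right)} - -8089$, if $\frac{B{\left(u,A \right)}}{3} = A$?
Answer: $\frac{16213}{2} \approx 8106.5$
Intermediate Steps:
$B{\left(u,A \right)} = 3 A$
$T{\left(D \right)} = \frac{\left(-33 + D\right) \left(-24 + D\right)}{4}$ ($T{\left(D \right)} = \frac{\left(D + 3 \left(-8\right)\right) \left(D + \left(-4 - 7\right) \left(4 - 1\right)\right)}{4} = \frac{\left(D - 24\right) \left(D - 33\right)}{4} = \frac{\left(-24 + D\right) \left(D - 33\right)}{4} = \frac{\left(-24 + D\right) \left(-33 + D\right)}{4} = \frac{\left(-33 + D\right) \left(-24 + D\right)}{4}$)
$T{\left(19 \right)} - -8089 = \left(198 - \frac{1083}{4} + \frac{19^{2}}{4}\right) - -8089 = \left(198 - \frac{1083}{4} + \frac{1}{4} \cdot 361\right) + 8089 = \left(198 - \frac{1083}{4} + \frac{361}{4}\right) + 8089 = \frac{35}{2} + 8089 = \frac{16213}{2}$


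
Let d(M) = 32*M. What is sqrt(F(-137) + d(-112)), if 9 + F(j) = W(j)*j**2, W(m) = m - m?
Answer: I*sqrt(3593) ≈ 59.942*I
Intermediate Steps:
W(m) = 0
F(j) = -9 (F(j) = -9 + 0*j**2 = -9 + 0 = -9)
sqrt(F(-137) + d(-112)) = sqrt(-9 + 32*(-112)) = sqrt(-9 - 3584) = sqrt(-3593) = I*sqrt(3593)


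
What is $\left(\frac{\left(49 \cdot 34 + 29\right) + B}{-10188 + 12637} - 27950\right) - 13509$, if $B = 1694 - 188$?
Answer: $- \frac{101529890}{2449} \approx -41458.0$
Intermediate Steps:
$B = 1506$
$\left(\frac{\left(49 \cdot 34 + 29\right) + B}{-10188 + 12637} - 27950\right) - 13509 = \left(\frac{\left(49 \cdot 34 + 29\right) + 1506}{-10188 + 12637} - 27950\right) - 13509 = \left(\frac{\left(1666 + 29\right) + 1506}{2449} - 27950\right) - 13509 = \left(\left(1695 + 1506\right) \frac{1}{2449} - 27950\right) - 13509 = \left(3201 \cdot \frac{1}{2449} - 27950\right) - 13509 = \left(\frac{3201}{2449} - 27950\right) - 13509 = - \frac{68446349}{2449} - 13509 = - \frac{101529890}{2449}$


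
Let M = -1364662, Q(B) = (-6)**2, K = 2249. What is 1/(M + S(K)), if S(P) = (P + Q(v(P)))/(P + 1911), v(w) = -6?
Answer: -832/1135398327 ≈ -7.3278e-7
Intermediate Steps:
Q(B) = 36
S(P) = (36 + P)/(1911 + P) (S(P) = (P + 36)/(P + 1911) = (36 + P)/(1911 + P))
1/(M + S(K)) = 1/(-1364662 + (36 + 2249)/(1911 + 2249)) = 1/(-1364662 + 2285/4160) = 1/(-1364662 + (1/4160)*2285) = 1/(-1364662 + 457/832) = 1/(-1135398327/832) = -832/1135398327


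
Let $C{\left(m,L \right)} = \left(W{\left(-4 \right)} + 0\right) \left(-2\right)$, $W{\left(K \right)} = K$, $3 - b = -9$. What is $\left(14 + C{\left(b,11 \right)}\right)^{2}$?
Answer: $484$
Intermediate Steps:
$b = 12$ ($b = 3 - -9 = 3 + 9 = 12$)
$C{\left(m,L \right)} = 8$ ($C{\left(m,L \right)} = \left(-4 + 0\right) \left(-2\right) = \left(-4\right) \left(-2\right) = 8$)
$\left(14 + C{\left(b,11 \right)}\right)^{2} = \left(14 + 8\right)^{2} = 22^{2} = 484$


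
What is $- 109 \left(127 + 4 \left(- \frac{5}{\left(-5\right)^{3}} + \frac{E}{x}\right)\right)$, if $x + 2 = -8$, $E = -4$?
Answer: $- \frac{350871}{25} \approx -14035.0$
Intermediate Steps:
$x = -10$ ($x = -2 - 8 = -10$)
$- 109 \left(127 + 4 \left(- \frac{5}{\left(-5\right)^{3}} + \frac{E}{x}\right)\right) = - 109 \left(127 + 4 \left(- \frac{5}{\left(-5\right)^{3}} - \frac{4}{-10}\right)\right) = - 109 \left(127 + 4 \left(- \frac{5}{-125} - - \frac{2}{5}\right)\right) = - 109 \left(127 + 4 \left(\left(-5\right) \left(- \frac{1}{125}\right) + \frac{2}{5}\right)\right) = - 109 \left(127 + 4 \left(\frac{1}{25} + \frac{2}{5}\right)\right) = - 109 \left(127 + 4 \cdot \frac{11}{25}\right) = - 109 \left(127 + \frac{44}{25}\right) = \left(-109\right) \frac{3219}{25} = - \frac{350871}{25}$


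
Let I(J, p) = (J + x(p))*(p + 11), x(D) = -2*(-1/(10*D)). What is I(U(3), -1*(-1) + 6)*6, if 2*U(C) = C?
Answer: 5778/35 ≈ 165.09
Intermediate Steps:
U(C) = C/2
x(D) = 1/(5*D) (x(D) = -2*(-1/(10*D)) = -(-1)/(5*D) = 1/(5*D))
I(J, p) = (11 + p)*(J + 1/(5*p)) (I(J, p) = (J + 1/(5*p))*(p + 11) = (J + 1/(5*p))*(11 + p) = (11 + p)*(J + 1/(5*p)))
I(U(3), -1*(-1) + 6)*6 = (1/5 + 11*((1/2)*3) + 11/(5*(-1*(-1) + 6)) + ((1/2)*3)*(-1*(-1) + 6))*6 = (1/5 + 11*(3/2) + 11/(5*(1 + 6)) + 3*(1 + 6)/2)*6 = (1/5 + 33/2 + (11/5)/7 + (3/2)*7)*6 = (1/5 + 33/2 + (11/5)*(1/7) + 21/2)*6 = (1/5 + 33/2 + 11/35 + 21/2)*6 = (963/35)*6 = 5778/35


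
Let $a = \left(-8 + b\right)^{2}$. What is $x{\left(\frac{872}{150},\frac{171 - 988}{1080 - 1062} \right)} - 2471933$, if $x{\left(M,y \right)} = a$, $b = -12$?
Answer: $-2471533$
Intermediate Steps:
$a = 400$ ($a = \left(-8 - 12\right)^{2} = \left(-20\right)^{2} = 400$)
$x{\left(M,y \right)} = 400$
$x{\left(\frac{872}{150},\frac{171 - 988}{1080 - 1062} \right)} - 2471933 = 400 - 2471933 = -2471533$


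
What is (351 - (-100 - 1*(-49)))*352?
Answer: 141504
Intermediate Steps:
(351 - (-100 - 1*(-49)))*352 = (351 - (-100 + 49))*352 = (351 - 1*(-51))*352 = (351 + 51)*352 = 402*352 = 141504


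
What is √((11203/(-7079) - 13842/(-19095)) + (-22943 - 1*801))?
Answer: I*√48207011744117075215/45057835 ≈ 154.09*I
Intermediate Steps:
√((11203/(-7079) - 13842/(-19095)) + (-22943 - 1*801)) = √((11203*(-1/7079) - 13842*(-1/19095)) + (-22943 - 801)) = √((-11203/7079 + 4614/6365) - 23744) = √(-38644589/45057835 - 23744) = √(-1069891878829/45057835) = I*√48207011744117075215/45057835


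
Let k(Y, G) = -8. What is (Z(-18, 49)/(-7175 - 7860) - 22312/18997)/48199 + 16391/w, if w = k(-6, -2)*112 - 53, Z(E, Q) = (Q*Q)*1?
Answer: -225648592731458488/13064497059830645 ≈ -17.272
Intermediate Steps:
Z(E, Q) = Q² (Z(E, Q) = Q²*1 = Q²)
w = -949 (w = -8*112 - 53 = -896 - 53 = -949)
(Z(-18, 49)/(-7175 - 7860) - 22312/18997)/48199 + 16391/w = (49²/(-7175 - 7860) - 22312/18997)/48199 + 16391/(-949) = (2401/(-15035) - 22312*1/18997)*(1/48199) + 16391*(-1/949) = (2401*(-1/15035) - 22312/18997)*(1/48199) - 16391/949 = (-2401/15035 - 22312/18997)*(1/48199) - 16391/949 = -381072717/285619895*1/48199 - 16391/949 = -381072717/13766593319105 - 16391/949 = -225648592731458488/13064497059830645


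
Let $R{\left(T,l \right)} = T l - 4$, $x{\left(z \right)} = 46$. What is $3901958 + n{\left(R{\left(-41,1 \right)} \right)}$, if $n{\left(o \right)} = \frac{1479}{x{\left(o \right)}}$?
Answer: $\frac{179491547}{46} \approx 3.902 \cdot 10^{6}$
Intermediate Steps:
$R{\left(T,l \right)} = -4 + T l$
$n{\left(o \right)} = \frac{1479}{46}$
$3901958 + n{\left(R{\left(-41,1 \right)} \right)} = 3901958 + \frac{1479}{46} = \frac{179491547}{46}$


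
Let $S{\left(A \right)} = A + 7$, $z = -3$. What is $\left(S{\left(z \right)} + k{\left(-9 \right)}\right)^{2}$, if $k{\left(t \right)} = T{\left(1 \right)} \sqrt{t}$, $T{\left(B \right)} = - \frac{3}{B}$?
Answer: $\left(4 - 9 i\right)^{2} \approx -65.0 - 72.0 i$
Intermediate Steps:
$S{\left(A \right)} = 7 + A$
$k{\left(t \right)} = - 3 \sqrt{t}$ ($k{\left(t \right)} = - \frac{3}{1} \sqrt{t} = \left(-3\right) 1 \sqrt{t} = - 3 \sqrt{t}$)
$\left(S{\left(z \right)} + k{\left(-9 \right)}\right)^{2} = \left(\left(7 - 3\right) - 3 \sqrt{-9}\right)^{2} = \left(4 - 3 \cdot 3 i\right)^{2} = \left(4 - 9 i\right)^{2}$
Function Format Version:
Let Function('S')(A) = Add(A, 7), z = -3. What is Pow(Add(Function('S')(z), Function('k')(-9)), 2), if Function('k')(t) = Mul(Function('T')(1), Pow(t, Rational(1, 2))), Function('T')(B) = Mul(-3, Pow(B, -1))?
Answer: Pow(Add(4, Mul(-9, I)), 2) ≈ Add(-65.000, Mul(-72.000, I))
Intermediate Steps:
Function('S')(A) = Add(7, A)
Function('k')(t) = Mul(-3, Pow(t, Rational(1, 2))) (Function('k')(t) = Mul(Mul(-3, Pow(1, -1)), Pow(t, Rational(1, 2))) = Mul(Mul(-3, 1), Pow(t, Rational(1, 2))) = Mul(-3, Pow(t, Rational(1, 2))))
Pow(Add(Function('S')(z), Function('k')(-9)), 2) = Pow(Add(Add(7, -3), Mul(-3, Pow(-9, Rational(1, 2)))), 2) = Pow(Add(4, Mul(-3, Mul(3, I))), 2) = Pow(Add(4, Mul(-9, I)), 2)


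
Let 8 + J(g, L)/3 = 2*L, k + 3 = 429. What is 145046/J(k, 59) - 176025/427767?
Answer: 939209152/2138835 ≈ 439.12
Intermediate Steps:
k = 426 (k = -3 + 429 = 426)
J(g, L) = -24 + 6*L (J(g, L) = -24 + 3*(2*L) = -24 + 6*L)
145046/J(k, 59) - 176025/427767 = 145046/(-24 + 6*59) - 176025/427767 = 145046/(-24 + 354) - 176025*1/427767 = 145046/330 - 58675/142589 = 145046*(1/330) - 58675/142589 = 6593/15 - 58675/142589 = 939209152/2138835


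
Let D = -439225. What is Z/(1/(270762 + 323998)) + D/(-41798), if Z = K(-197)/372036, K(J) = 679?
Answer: 608685610715/555370026 ≈ 1096.0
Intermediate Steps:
Z = 97/53148 (Z = 679/372036 = 679*(1/372036) = 97/53148 ≈ 0.0018251)
Z/(1/(270762 + 323998)) + D/(-41798) = 97/(53148*(1/(270762 + 323998))) - 439225/(-41798) = 97/(53148*(1/594760)) - 439225*(-1/41798) = 97/(53148*(1/594760)) + 439225/41798 = (97/53148)*594760 + 439225/41798 = 14422930/13287 + 439225/41798 = 608685610715/555370026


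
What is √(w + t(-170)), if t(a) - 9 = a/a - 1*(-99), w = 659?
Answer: 16*√3 ≈ 27.713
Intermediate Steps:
t(a) = 109 (t(a) = 9 + (a/a - 1*(-99)) = 9 + (1 + 99) = 9 + 100 = 109)
√(w + t(-170)) = √(659 + 109) = √768 = 16*√3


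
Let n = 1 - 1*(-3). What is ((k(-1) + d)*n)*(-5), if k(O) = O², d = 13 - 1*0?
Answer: -280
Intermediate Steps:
d = 13 (d = 13 + 0 = 13)
n = 4 (n = 1 + 3 = 4)
((k(-1) + d)*n)*(-5) = (((-1)² + 13)*4)*(-5) = ((1 + 13)*4)*(-5) = (14*4)*(-5) = 56*(-5) = -280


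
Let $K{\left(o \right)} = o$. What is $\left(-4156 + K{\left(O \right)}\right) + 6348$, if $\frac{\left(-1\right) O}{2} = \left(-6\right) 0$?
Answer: $2192$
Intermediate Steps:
$O = 0$ ($O = - 2 \left(\left(-6\right) 0\right) = \left(-2\right) 0 = 0$)
$\left(-4156 + K{\left(O \right)}\right) + 6348 = \left(-4156 + 0\right) + 6348 = -4156 + 6348 = 2192$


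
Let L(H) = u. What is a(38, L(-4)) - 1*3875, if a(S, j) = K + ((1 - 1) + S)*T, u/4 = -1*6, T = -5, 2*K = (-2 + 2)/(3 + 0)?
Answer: -4065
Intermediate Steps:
K = 0 (K = ((-2 + 2)/(3 + 0))/2 = (0/3)/2 = (0*(⅓))/2 = (½)*0 = 0)
u = -24 (u = 4*(-1*6) = 4*(-6) = -24)
L(H) = -24
a(S, j) = -5*S (a(S, j) = 0 + ((1 - 1) + S)*(-5) = 0 + (0 + S)*(-5) = 0 + S*(-5) = 0 - 5*S = -5*S)
a(38, L(-4)) - 1*3875 = -5*38 - 1*3875 = -190 - 3875 = -4065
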